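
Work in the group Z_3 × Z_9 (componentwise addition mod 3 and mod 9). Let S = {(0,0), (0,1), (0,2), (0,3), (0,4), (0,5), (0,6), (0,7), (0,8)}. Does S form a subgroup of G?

|S| = 9 divides |G| = 27, consistent with Lagrange.
S contains the identity, every element's inverse is in S, and S is closed under +: it is a subgroup.
In fact S = ⟨(0,1)⟩.

Yes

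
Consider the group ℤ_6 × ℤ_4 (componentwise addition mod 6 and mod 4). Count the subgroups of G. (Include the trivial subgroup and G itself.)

16

|G| = 24, so by Lagrange every subgroup order divides 24. Divisors: 1, 2, 3, 4, 6, 8, 12, 24.
Subgroups by order — order 1: 1; order 2: 3; order 3: 1; order 4: 3; order 6: 3; order 8: 1; order 12: 3; order 24: 1.
Total: 1 + 3 + 1 + 3 + 3 + 1 + 3 + 1 = 16.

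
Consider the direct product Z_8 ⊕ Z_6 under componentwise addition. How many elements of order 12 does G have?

An element (a,b) has order lcm(ord(a), ord(b)); count pairs with lcm equal to 12.
Enumerating gives 8 such elements.

8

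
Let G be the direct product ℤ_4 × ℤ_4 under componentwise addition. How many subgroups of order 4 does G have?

7

|G| = 16 and 4 | 16, so subgroups of order 4 are possible by Lagrange.
The subgroups of order 4 are: {(0,0), (0,1), (0,2), (0,3)}; {(0,0), (0,2), (2,0), (2,2)}; {(0,0), (0,2), (2,1), (2,3)}; {(0,0), (1,0), (2,0), (3,0)}; … (7 in all).
So G has 7 subgroups of order 4.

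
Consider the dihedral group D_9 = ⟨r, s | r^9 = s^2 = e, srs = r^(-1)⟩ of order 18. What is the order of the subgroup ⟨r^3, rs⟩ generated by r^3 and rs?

6

|⟨r^3⟩| = 3 and |⟨rs⟩| = 2, so |H| is a multiple of lcm(3, 2) = 6 and divides |G| = 18.
Closing under the operation: H = {e, r^3, r^6, rs, r^4s, r^7s}, so |H| = 6.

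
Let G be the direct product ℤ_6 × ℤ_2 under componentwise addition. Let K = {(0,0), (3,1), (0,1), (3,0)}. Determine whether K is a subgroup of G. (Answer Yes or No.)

Yes

|K| = 4 divides |G| = 12, consistent with Lagrange.
K contains the identity, every element's inverse is in K, and K is closed under +: it is a subgroup.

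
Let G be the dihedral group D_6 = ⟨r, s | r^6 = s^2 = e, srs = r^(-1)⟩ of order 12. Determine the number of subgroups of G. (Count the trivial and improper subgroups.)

|G| = 12, so by Lagrange every subgroup order divides 12. Divisors: 1, 2, 3, 4, 6, 12.
Subgroups by order — order 1: 1; order 2: 7; order 3: 1; order 4: 3; order 6: 3; order 12: 1.
Total: 1 + 7 + 1 + 3 + 3 + 1 = 16.

16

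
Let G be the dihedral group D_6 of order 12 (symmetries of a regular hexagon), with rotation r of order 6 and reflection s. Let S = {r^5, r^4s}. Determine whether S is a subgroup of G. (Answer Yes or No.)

The identity e ∉ S, so S is not a subgroup.

No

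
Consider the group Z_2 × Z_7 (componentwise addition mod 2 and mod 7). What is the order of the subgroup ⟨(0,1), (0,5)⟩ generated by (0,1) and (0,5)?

|⟨(0,1)⟩| = 7 and |⟨(0,5)⟩| = 7, so |H| is a multiple of lcm(7, 7) = 7 and divides |G| = 14.
Closing under the operation: H = {(0,0), (0,1), (0,2), (0,3), (0,4), (0,5), (0,6)}, so |H| = 7.

7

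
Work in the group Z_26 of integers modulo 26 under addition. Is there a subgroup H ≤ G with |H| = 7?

No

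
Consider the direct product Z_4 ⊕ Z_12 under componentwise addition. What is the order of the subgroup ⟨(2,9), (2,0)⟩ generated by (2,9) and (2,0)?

|⟨(2,9)⟩| = 4 and |⟨(2,0)⟩| = 2, so |H| is a multiple of lcm(4, 2) = 4 and divides |G| = 48.
Closing under the operation: H = {(0,0), (0,3), (0,6), (0,9), (2,0), (2,3), (2,6), (2,9)}, so |H| = 8.

8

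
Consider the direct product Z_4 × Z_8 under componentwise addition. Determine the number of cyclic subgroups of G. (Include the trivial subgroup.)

14

Each element a generates a cyclic subgroup ⟨a⟩; distinct elements may generate the same one (a cyclic group of order d has φ(d) generators).
Cyclic subgroups by order — order 1: 1; order 2: 3; order 4: 6; order 8: 4.
Total: 14.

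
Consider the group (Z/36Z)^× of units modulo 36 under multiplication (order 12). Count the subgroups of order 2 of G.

|G| = 12 and 2 | 12, so subgroups of order 2 are possible by Lagrange.
The subgroups of order 2 are: {1, 17}; {1, 19}; {1, 35}.
So G has 3 subgroups of order 2.

3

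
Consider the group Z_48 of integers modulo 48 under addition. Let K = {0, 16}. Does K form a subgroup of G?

No

16 ∈ K but its inverse 32 ∉ K, so K is not a subgroup.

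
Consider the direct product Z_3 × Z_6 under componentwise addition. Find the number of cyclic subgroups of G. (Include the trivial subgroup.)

Group the elements of G by the cyclic subgroup they generate; each cyclic subgroup of order d accounts for φ(d) elements.
Cyclic subgroups by order — order 1: 1; order 2: 1; order 3: 4; order 6: 4.
Total: 10.

10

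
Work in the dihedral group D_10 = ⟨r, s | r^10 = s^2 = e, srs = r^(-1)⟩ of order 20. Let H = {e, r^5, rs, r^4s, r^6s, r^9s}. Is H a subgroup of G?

|H| = 6 does not divide |G| = 20, so by Lagrange H is not a subgroup.

No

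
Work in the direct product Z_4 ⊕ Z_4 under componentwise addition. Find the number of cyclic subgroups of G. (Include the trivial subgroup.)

Group the elements of G by the cyclic subgroup they generate; each cyclic subgroup of order d accounts for φ(d) elements.
Cyclic subgroups by order — order 1: 1; order 2: 3; order 4: 6.
Total: 10.

10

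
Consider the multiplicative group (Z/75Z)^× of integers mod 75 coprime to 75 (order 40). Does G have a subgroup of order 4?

Yes

4 | 40. A subgroup of order 4 is {1, 26, 49, 74}.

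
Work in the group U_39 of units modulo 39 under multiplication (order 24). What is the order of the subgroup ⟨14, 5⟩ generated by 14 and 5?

|⟨14⟩| = 2 and |⟨5⟩| = 4, so |H| is a multiple of lcm(2, 4) = 4 and divides |G| = 24.
Closing under the operation: H = {1, 5, 8, 14, 25, 31, 34, 38}, so |H| = 8.

8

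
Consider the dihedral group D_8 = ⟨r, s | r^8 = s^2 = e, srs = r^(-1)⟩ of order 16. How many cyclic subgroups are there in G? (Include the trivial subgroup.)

Group the elements of G by the cyclic subgroup they generate; each cyclic subgroup of order d accounts for φ(d) elements.
Cyclic subgroups by order — order 1: 1; order 2: 9; order 4: 1; order 8: 1.
Total: 12.

12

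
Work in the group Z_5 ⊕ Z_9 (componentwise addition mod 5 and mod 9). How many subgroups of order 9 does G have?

|G| = 45 and 9 | 45, so subgroups of order 9 are possible by Lagrange.
The subgroups of order 9 are: {(0,0), (0,1), (0,2), (0,3), (0,4), (0,5), (0,6), (0,7), (0,8)}.
So G has 1 subgroup of order 9.

1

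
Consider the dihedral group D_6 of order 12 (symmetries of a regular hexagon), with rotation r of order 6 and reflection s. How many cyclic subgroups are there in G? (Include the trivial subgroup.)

Each element a generates a cyclic subgroup ⟨a⟩; distinct elements may generate the same one (a cyclic group of order d has φ(d) generators).
Cyclic subgroups by order — order 1: 1; order 2: 7; order 3: 1; order 6: 1.
Total: 10.

10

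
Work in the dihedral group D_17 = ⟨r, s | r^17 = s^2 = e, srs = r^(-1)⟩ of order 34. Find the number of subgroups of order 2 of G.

17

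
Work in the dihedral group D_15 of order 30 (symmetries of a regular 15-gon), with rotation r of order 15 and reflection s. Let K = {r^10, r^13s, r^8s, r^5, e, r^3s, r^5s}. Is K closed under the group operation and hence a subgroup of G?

|K| = 7 does not divide |G| = 30, so by Lagrange K is not a subgroup.

No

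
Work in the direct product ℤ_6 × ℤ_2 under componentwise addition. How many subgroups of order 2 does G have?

3

|G| = 12 and 2 | 12, so subgroups of order 2 are possible by Lagrange.
The subgroups of order 2 are: {(0,0), (0,1)}; {(0,0), (3,0)}; {(0,0), (3,1)}.
So G has 3 subgroups of order 2.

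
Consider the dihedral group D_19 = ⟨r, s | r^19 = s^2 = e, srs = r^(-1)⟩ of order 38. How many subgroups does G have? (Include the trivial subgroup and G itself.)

|G| = 38, so by Lagrange every subgroup order divides 38. Divisors: 1, 2, 19, 38.
Subgroups by order — order 1: 1; order 2: 19; order 19: 1; order 38: 1.
Total: 1 + 19 + 1 + 1 = 22.

22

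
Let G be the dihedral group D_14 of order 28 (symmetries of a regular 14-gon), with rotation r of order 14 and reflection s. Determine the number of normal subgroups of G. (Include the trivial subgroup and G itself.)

G has 28 subgroups. Checking conjugation-invariance by order — order 1: 1/1 normal; order 2: 1/15 normal; order 4: 0/7 normal; order 7: 1/1 normal; order 14: 3/3 normal; order 28: 1/1 normal.
Total normal subgroups: 7.

7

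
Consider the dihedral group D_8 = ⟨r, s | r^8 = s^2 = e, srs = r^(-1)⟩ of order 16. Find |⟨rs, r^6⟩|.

8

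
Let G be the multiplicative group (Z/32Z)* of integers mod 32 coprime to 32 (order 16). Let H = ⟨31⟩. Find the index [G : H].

8

|⟨31⟩| = 2 and |G| = 16.
By Lagrange, [G : H] = |G|/|H| = 16/2 = 8.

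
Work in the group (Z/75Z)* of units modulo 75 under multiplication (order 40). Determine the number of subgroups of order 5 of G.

|G| = 40 and 5 | 40, so subgroups of order 5 are possible by Lagrange.
The subgroups of order 5 are: {1, 16, 31, 46, 61}.
So G has 1 subgroup of order 5.

1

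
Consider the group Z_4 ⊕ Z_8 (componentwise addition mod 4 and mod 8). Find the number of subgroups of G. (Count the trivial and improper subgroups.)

|G| = 32, so by Lagrange every subgroup order divides 32. Divisors: 1, 2, 4, 8, 16, 32.
Subgroups by order — order 1: 1; order 2: 3; order 4: 7; order 8: 7; order 16: 3; order 32: 1.
Total: 1 + 3 + 7 + 7 + 3 + 1 = 22.

22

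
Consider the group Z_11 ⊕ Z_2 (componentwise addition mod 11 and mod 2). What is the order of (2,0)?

11

The order of (2,0) in Z_11 × Z_2 is lcm(ord(2) in Z_11, ord(0) in Z_2).
ord(2) = 11 and ord(0) = 1, so |⟨(2,0)⟩| = lcm(11, 1) = 11.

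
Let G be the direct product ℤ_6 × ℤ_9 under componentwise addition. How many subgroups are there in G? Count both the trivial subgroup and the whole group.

20

|G| = 54, so by Lagrange every subgroup order divides 54. Divisors: 1, 2, 3, 6, 9, 18, 27, 54.
Subgroups by order — order 1: 1; order 2: 1; order 3: 4; order 6: 4; order 9: 4; order 18: 4; order 27: 1; order 54: 1.
Total: 1 + 1 + 4 + 4 + 4 + 4 + 1 + 1 = 20.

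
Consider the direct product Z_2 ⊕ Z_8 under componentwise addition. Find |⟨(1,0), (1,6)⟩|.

8

|⟨(1,0)⟩| = 2 and |⟨(1,6)⟩| = 4, so |H| is a multiple of lcm(2, 4) = 4 and divides |G| = 16.
Closing under the operation: H = {(0,0), (0,2), (0,4), (0,6), (1,0), (1,2), (1,4), (1,6)}, so |H| = 8.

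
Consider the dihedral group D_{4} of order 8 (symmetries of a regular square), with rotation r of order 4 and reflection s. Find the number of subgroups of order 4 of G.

3

|G| = 8 and 4 | 8, so subgroups of order 4 are possible by Lagrange.
The subgroups of order 4 are: {e, r, r^2, r^3}; {e, r^2, s, r^2s}; {e, r^2, rs, r^3s}.
So G has 3 subgroups of order 4.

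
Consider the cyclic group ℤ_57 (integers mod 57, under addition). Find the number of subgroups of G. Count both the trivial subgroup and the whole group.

4

Subgroups of the cyclic group ℤ_57 correspond bijectively to divisors of 57.
Divisors of 57: 1, 3, 19, 57.
So ℤ_57 has 4 subgroups.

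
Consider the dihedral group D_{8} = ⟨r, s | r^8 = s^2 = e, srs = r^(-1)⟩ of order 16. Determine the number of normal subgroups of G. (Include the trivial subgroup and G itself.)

7

G has 19 subgroups. Checking conjugation-invariance by order — order 1: 1/1 normal; order 2: 1/9 normal; order 4: 1/5 normal; order 8: 3/3 normal; order 16: 1/1 normal.
Total normal subgroups: 7.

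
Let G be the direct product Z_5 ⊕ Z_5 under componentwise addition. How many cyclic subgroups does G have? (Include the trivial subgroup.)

7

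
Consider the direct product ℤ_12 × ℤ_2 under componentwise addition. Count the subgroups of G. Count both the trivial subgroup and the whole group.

16

|G| = 24, so by Lagrange every subgroup order divides 24. Divisors: 1, 2, 3, 4, 6, 8, 12, 24.
Subgroups by order — order 1: 1; order 2: 3; order 3: 1; order 4: 3; order 6: 3; order 8: 1; order 12: 3; order 24: 1.
Total: 1 + 3 + 1 + 3 + 3 + 1 + 3 + 1 = 16.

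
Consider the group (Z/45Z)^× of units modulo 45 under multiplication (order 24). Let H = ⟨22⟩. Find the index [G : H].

|⟨22⟩| = 12 and |G| = 24.
By Lagrange, [G : H] = |G|/|H| = 24/12 = 2.

2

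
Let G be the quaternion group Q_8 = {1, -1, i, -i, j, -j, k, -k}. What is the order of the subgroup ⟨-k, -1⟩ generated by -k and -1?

4

|⟨-k⟩| = 4 and |⟨-1⟩| = 2, so |H| is a multiple of lcm(4, 2) = 4 and divides |G| = 8.
Closing under the operation: H = {1, -1, k, -k}, so |H| = 4.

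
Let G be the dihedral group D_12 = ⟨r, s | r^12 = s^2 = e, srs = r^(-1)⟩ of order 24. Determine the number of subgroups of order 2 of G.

13

|G| = 24 and 2 | 24, so subgroups of order 2 are possible by Lagrange.
The subgroups of order 2 are: {e, r^10s}; {e, r^11s}; {e, r^2s}; {e, r^3s}; … (13 in all).
So G has 13 subgroups of order 2.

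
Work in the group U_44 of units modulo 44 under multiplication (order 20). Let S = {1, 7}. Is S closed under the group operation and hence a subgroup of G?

7 ∈ S but its inverse 19 ∉ S, so S is not a subgroup.

No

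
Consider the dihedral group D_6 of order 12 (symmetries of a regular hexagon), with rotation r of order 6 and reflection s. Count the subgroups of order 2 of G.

|G| = 12 and 2 | 12, so subgroups of order 2 are possible by Lagrange.
The subgroups of order 2 are: {e, r^2s}; {e, r^3}; {e, r^3s}; {e, r^4s}; … (7 in all).
So G has 7 subgroups of order 2.

7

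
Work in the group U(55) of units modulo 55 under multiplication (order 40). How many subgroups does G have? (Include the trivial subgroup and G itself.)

|G| = 40, so by Lagrange every subgroup order divides 40. Divisors: 1, 2, 4, 5, 8, 10, 20, 40.
Subgroups by order — order 1: 1; order 2: 3; order 4: 3; order 5: 1; order 8: 1; order 10: 3; order 20: 3; order 40: 1.
Total: 1 + 3 + 3 + 1 + 1 + 3 + 3 + 1 = 16.

16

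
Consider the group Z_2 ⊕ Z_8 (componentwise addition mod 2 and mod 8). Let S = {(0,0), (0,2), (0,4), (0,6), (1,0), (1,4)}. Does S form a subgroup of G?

|S| = 6 does not divide |G| = 16, so by Lagrange S is not a subgroup.

No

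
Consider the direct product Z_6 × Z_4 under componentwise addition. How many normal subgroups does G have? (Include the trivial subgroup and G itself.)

16

G is abelian, so every subgroup is normal.
G has 16 subgroups in total, hence 16 normal subgroups.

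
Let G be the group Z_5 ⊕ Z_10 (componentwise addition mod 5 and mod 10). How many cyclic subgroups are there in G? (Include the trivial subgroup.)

A cyclic subgroup of order d is generated by each of its φ(d) elements of order d, so the cyclic subgroups of order d number (#elements of order d)/φ(d).
Cyclic subgroups by order — order 1: 1; order 2: 1; order 5: 6; order 10: 6.
Total: 14.

14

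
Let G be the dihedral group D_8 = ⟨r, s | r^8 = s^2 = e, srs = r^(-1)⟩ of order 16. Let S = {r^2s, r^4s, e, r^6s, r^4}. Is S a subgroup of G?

|S| = 5 does not divide |G| = 16, so by Lagrange S is not a subgroup.

No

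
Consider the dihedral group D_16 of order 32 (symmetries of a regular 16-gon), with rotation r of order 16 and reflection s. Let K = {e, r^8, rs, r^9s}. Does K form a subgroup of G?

Yes

|K| = 4 divides |G| = 32, consistent with Lagrange.
K contains the identity, every element's inverse is in K, and K is closed under ·: it is a subgroup.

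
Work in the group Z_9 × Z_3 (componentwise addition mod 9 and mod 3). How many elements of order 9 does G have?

An element (a,b) has order lcm(ord(a), ord(b)); count pairs with lcm equal to 9.
Enumerating gives 18 such elements.

18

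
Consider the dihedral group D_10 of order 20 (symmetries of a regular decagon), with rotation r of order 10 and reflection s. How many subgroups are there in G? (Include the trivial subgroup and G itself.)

22

|G| = 20, so by Lagrange every subgroup order divides 20. Divisors: 1, 2, 4, 5, 10, 20.
Subgroups by order — order 1: 1; order 2: 11; order 4: 5; order 5: 1; order 10: 3; order 20: 1.
Total: 1 + 11 + 5 + 1 + 3 + 1 = 22.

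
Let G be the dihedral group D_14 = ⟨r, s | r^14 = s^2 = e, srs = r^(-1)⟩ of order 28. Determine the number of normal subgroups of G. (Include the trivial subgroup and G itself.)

7

G has 28 subgroups. Checking conjugation-invariance by order — order 1: 1/1 normal; order 2: 1/15 normal; order 4: 0/7 normal; order 7: 1/1 normal; order 14: 3/3 normal; order 28: 1/1 normal.
Total normal subgroups: 7.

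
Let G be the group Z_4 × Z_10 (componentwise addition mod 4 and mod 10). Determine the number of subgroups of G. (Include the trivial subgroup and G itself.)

16

|G| = 40, so by Lagrange every subgroup order divides 40. Divisors: 1, 2, 4, 5, 8, 10, 20, 40.
Subgroups by order — order 1: 1; order 2: 3; order 4: 3; order 5: 1; order 8: 1; order 10: 3; order 20: 3; order 40: 1.
Total: 1 + 3 + 3 + 1 + 1 + 3 + 3 + 1 = 16.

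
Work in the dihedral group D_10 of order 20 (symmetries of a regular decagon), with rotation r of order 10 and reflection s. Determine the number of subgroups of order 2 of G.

11

|G| = 20 and 2 | 20, so subgroups of order 2 are possible by Lagrange.
The subgroups of order 2 are: {e, r^2s}; {e, r^3s}; {e, r^4s}; {e, r^5}; … (11 in all).
So G has 11 subgroups of order 2.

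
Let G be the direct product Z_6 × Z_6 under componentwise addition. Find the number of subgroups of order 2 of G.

3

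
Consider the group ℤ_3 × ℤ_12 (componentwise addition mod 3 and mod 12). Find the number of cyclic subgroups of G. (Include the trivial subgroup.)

A cyclic subgroup of order d is generated by each of its φ(d) elements of order d, so the cyclic subgroups of order d number (#elements of order d)/φ(d).
Cyclic subgroups by order — order 1: 1; order 2: 1; order 3: 4; order 4: 1; order 6: 4; order 12: 4.
Total: 15.

15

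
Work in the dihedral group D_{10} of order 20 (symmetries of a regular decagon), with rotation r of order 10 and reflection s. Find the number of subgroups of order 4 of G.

5

|G| = 20 and 4 | 20, so subgroups of order 4 are possible by Lagrange.
The subgroups of order 4 are: {e, r^5, r^2s, r^7s}; {e, r^5, r^3s, r^8s}; {e, r^5, r^4s, r^9s}; {e, r^5, s, r^5s}; … (5 in all).
So G has 5 subgroups of order 4.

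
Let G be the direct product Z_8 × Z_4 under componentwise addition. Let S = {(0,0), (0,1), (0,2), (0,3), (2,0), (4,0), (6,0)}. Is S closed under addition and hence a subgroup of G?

No

|S| = 7 does not divide |G| = 32, so by Lagrange S is not a subgroup.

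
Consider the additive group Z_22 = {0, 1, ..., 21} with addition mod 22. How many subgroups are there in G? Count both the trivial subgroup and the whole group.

Subgroups of the cyclic group Z_22 correspond bijectively to divisors of 22.
Divisors of 22: 1, 2, 11, 22.
So Z_22 has 4 subgroups.

4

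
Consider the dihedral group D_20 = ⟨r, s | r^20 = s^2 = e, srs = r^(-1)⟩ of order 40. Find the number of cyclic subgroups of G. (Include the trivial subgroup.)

A cyclic subgroup of order d is generated by each of its φ(d) elements of order d, so the cyclic subgroups of order d number (#elements of order d)/φ(d).
Cyclic subgroups by order — order 1: 1; order 2: 21; order 4: 1; order 5: 1; order 10: 1; order 20: 1.
Total: 26.

26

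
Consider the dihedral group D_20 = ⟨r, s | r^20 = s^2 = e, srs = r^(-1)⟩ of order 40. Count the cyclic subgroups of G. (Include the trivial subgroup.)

Group the elements of G by the cyclic subgroup they generate; each cyclic subgroup of order d accounts for φ(d) elements.
Cyclic subgroups by order — order 1: 1; order 2: 21; order 4: 1; order 5: 1; order 10: 1; order 20: 1.
Total: 26.

26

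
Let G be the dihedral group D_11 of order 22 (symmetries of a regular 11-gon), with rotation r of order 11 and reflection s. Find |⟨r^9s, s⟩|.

22

|⟨r^9s⟩| = 2 and |⟨s⟩| = 2, so |H| is a multiple of lcm(2, 2) = 2 and divides |G| = 22.
Closing {r^9s, s} under the group operation gives all of G, so |H| = 22.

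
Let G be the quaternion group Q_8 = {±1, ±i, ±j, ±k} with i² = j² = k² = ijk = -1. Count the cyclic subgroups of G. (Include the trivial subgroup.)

5

Each element a generates a cyclic subgroup ⟨a⟩; distinct elements may generate the same one (a cyclic group of order d has φ(d) generators).
Cyclic subgroups by order — order 1: 1; order 2: 1; order 4: 3.
Total: 5.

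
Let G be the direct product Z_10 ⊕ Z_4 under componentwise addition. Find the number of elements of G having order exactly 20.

An element (a,b) has order lcm(ord(a), ord(b)); count pairs with lcm equal to 20.
Enumerating gives 16 such elements.

16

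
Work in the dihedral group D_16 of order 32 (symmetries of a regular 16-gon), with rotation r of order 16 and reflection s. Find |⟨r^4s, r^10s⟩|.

16

|⟨r^4s⟩| = 2 and |⟨r^10s⟩| = 2, so |H| is a multiple of lcm(2, 2) = 2 and divides |G| = 32.
Closing under the operation: H = {e, r^2, r^4, r^6, r^8, r^10, r^12, r^14, s, r^2s, r^4s, r^6s, r^8s, r^10s, r^12s, r^14s}, so |H| = 16.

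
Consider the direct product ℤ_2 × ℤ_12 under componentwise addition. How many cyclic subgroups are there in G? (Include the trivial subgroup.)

Group the elements of G by the cyclic subgroup they generate; each cyclic subgroup of order d accounts for φ(d) elements.
Cyclic subgroups by order — order 1: 1; order 2: 3; order 3: 1; order 4: 2; order 6: 3; order 12: 2.
Total: 12.

12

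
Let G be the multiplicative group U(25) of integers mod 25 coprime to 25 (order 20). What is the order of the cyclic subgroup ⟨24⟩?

Compute successive powers of 24 mod 25: 24, 1; 24^2 ≡ 1 (mod 25).
So |⟨24⟩| = 2.

2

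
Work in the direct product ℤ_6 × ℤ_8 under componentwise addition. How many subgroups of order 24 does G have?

|G| = 48 and 24 | 48, so subgroups of order 24 are possible by Lagrange.
The subgroups of order 24 are: {(0,0), (0,1), (0,2), (0,3), (0,4), (0,5), (0,6), (0,7), (2,0), (2,1), (2,2), (2,3), (2,4), (2,5), (2,6), (2,7), (4,0), (4,1), (4,2), (4,3), (4,4), (4,5), (4,6), (4,7)}; {(0,0), (0,2), (0,4), (0,6), (1,0), (1,2), (1,4), (1,6), (2,0), (2,2), (2,4), (2,6), (3,0), (3,2), (3,4), (3,6), (4,0), (4,2), (4,4), (4,6), (5,0), (5,2), (5,4), (5,6)}; {(0,0), (0,2), (0,4), (0,6), (1,1), (1,3), (1,5), (1,7), (2,0), (2,2), (2,4), (2,6), (3,1), (3,3), (3,5), (3,7), (4,0), (4,2), (4,4), (4,6), (5,1), (5,3), (5,5), (5,7)}.
So G has 3 subgroups of order 24.

3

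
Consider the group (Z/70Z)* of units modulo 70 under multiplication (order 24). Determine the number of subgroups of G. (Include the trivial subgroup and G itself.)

|G| = 24, so by Lagrange every subgroup order divides 24. Divisors: 1, 2, 3, 4, 6, 8, 12, 24.
Subgroups by order — order 1: 1; order 2: 3; order 3: 1; order 4: 3; order 6: 3; order 8: 1; order 12: 3; order 24: 1.
Total: 1 + 3 + 1 + 3 + 3 + 1 + 3 + 1 = 16.

16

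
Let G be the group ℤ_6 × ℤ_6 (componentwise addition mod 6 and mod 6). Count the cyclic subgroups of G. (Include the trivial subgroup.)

20

Group the elements of G by the cyclic subgroup they generate; each cyclic subgroup of order d accounts for φ(d) elements.
Cyclic subgroups by order — order 1: 1; order 2: 3; order 3: 4; order 6: 12.
Total: 20.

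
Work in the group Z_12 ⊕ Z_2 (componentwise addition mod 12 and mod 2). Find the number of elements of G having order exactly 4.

An element (a,b) has order lcm(ord(a), ord(b)); count pairs with lcm equal to 4.
Enumerating gives 4 such elements.

4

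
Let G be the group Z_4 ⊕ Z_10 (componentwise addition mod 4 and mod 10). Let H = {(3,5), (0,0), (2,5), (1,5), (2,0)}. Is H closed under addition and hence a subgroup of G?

No

Closure fails: (1,5) + (2,5) = (3,0) ∉ H. So H is not a subgroup.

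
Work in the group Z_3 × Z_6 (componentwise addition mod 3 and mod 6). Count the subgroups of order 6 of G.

|G| = 18 and 6 | 18, so subgroups of order 6 are possible by Lagrange.
The subgroups of order 6 are: {(0,0), (0,1), (0,2), (0,3), (0,4), (0,5)}; {(0,0), (0,3), (1,0), (1,3), (2,0), (2,3)}; {(0,0), (0,3), (1,1), (1,4), (2,2), (2,5)}; {(0,0), (0,3), (1,2), (1,5), (2,1), (2,4)}.
So G has 4 subgroups of order 6.

4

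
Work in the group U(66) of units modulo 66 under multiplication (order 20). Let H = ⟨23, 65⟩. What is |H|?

4

|⟨23⟩| = 2 and |⟨65⟩| = 2, so |H| is a multiple of lcm(2, 2) = 2 and divides |G| = 20.
Closing under the operation: H = {1, 23, 43, 65}, so |H| = 4.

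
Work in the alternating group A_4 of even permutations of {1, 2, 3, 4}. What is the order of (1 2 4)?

Computing powers of (1 2 4): the smallest k with ((1 2 4))^k = e is k = 3.

3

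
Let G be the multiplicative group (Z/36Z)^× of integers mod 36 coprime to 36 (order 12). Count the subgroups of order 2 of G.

|G| = 12 and 2 | 12, so subgroups of order 2 are possible by Lagrange.
The subgroups of order 2 are: {1, 17}; {1, 19}; {1, 35}.
So G has 3 subgroups of order 2.

3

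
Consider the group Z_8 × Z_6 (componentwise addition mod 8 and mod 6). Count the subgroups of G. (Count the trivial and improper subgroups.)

22

|G| = 48, so by Lagrange every subgroup order divides 48. Divisors: 1, 2, 3, 4, 6, 8, 12, 16, 24, 48.
Subgroups by order — order 1: 1; order 2: 3; order 3: 1; order 4: 3; order 6: 3; order 8: 3; order 12: 3; order 16: 1; order 24: 3; order 48: 1.
Total: 1 + 3 + 1 + 3 + 3 + 3 + 3 + 1 + 3 + 1 = 22.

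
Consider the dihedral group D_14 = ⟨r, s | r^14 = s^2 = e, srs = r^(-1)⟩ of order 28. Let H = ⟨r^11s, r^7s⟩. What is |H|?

14

|⟨r^11s⟩| = 2 and |⟨r^7s⟩| = 2, so |H| is a multiple of lcm(2, 2) = 2 and divides |G| = 28.
Closing under the operation: H = {e, r^2, r^4, r^6, r^8, r^10, r^12, rs, r^3s, r^5s, r^7s, r^9s, r^11s, r^13s}, so |H| = 14.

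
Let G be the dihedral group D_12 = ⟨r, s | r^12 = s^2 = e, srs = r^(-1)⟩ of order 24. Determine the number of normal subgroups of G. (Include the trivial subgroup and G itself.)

G has 34 subgroups. Checking conjugation-invariance by order — order 1: 1/1 normal; order 2: 1/13 normal; order 3: 1/1 normal; order 4: 1/7 normal; order 6: 1/5 normal; order 8: 0/3 normal; order 12: 3/3 normal; order 24: 1/1 normal.
Total normal subgroups: 9.

9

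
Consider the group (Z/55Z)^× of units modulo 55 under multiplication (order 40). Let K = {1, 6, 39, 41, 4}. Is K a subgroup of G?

4 ∈ K but its inverse 14 ∉ K, so K is not a subgroup.

No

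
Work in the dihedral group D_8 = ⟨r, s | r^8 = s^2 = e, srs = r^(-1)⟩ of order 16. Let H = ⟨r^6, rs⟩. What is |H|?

8

|⟨r^6⟩| = 4 and |⟨rs⟩| = 2, so |H| is a multiple of lcm(4, 2) = 4 and divides |G| = 16.
Closing under the operation: H = {e, r^2, r^4, r^6, rs, r^3s, r^5s, r^7s}, so |H| = 8.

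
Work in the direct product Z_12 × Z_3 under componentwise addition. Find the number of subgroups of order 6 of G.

|G| = 36 and 6 | 36, so subgroups of order 6 are possible by Lagrange.
The subgroups of order 6 are: {(0,0), (0,1), (0,2), (6,0), (6,1), (6,2)}; {(0,0), (2,0), (4,0), (6,0), (8,0), (10,0)}; {(0,0), (2,2), (4,1), (6,0), (8,2), (10,1)}; {(0,0), (2,1), (4,2), (6,0), (8,1), (10,2)}.
So G has 4 subgroups of order 6.

4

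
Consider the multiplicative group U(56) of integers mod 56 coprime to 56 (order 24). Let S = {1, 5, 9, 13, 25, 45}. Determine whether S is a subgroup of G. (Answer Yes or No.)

|S| = 6 divides |G| = 24, consistent with Lagrange.
S contains the identity, every element's inverse is in S, and S is closed under ·: it is a subgroup.
In fact S = ⟨45⟩.

Yes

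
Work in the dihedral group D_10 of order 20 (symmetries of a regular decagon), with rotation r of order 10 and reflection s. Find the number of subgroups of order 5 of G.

|G| = 20 and 5 | 20, so subgroups of order 5 are possible by Lagrange.
The subgroups of order 5 are: {e, r^2, r^4, r^6, r^8}.
So G has 1 subgroup of order 5.

1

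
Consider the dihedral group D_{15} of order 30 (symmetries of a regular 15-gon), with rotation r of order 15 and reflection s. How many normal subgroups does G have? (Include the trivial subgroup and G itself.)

5

G has 28 subgroups. Checking conjugation-invariance by order — order 1: 1/1 normal; order 2: 0/15 normal; order 3: 1/1 normal; order 5: 1/1 normal; order 6: 0/5 normal; order 10: 0/3 normal; order 15: 1/1 normal; order 30: 1/1 normal.
Total normal subgroups: 5.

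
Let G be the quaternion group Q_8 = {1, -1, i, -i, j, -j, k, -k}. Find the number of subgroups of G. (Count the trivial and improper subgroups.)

|G| = 8, so by Lagrange every subgroup order divides 8. Divisors: 1, 2, 4, 8.
Subgroups by order — order 1: 1; order 2: 1; order 4: 3; order 8: 1.
Total: 1 + 1 + 3 + 1 = 6.

6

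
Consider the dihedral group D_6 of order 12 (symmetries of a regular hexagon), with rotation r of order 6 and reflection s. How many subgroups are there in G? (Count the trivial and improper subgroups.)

16

|G| = 12, so by Lagrange every subgroup order divides 12. Divisors: 1, 2, 3, 4, 6, 12.
Subgroups by order — order 1: 1; order 2: 7; order 3: 1; order 4: 3; order 6: 3; order 12: 1.
Total: 1 + 7 + 1 + 3 + 3 + 1 = 16.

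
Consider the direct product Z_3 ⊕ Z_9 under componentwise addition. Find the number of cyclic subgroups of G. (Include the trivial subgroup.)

Each element a generates a cyclic subgroup ⟨a⟩; distinct elements may generate the same one (a cyclic group of order d has φ(d) generators).
Cyclic subgroups by order — order 1: 1; order 3: 4; order 9: 3.
Total: 8.

8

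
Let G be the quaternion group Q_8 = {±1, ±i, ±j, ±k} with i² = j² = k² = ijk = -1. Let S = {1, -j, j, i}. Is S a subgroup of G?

No

i ∈ S but its inverse -i ∉ S, so S is not a subgroup.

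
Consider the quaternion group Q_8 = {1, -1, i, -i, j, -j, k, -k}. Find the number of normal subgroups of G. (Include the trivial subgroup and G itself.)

6

G has 6 subgroups. Checking conjugation-invariance by order — order 1: 1/1 normal; order 2: 1/1 normal; order 4: 3/3 normal; order 8: 1/1 normal.
Total normal subgroups: 6.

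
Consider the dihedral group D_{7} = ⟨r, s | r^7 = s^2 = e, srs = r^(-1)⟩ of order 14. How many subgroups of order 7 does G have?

1

|G| = 14 and 7 | 14, so subgroups of order 7 are possible by Lagrange.
The subgroups of order 7 are: {e, r, r^2, r^3, r^4, r^5, r^6}.
So G has 1 subgroup of order 7.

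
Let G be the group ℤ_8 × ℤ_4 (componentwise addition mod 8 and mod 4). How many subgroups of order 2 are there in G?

3

|G| = 32 and 2 | 32, so subgroups of order 2 are possible by Lagrange.
The subgroups of order 2 are: {(0,0), (0,2)}; {(0,0), (4,0)}; {(0,0), (4,2)}.
So G has 3 subgroups of order 2.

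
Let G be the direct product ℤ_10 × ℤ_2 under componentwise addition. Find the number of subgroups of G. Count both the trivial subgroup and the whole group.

10

|G| = 20, so by Lagrange every subgroup order divides 20. Divisors: 1, 2, 4, 5, 10, 20.
Subgroups by order — order 1: 1; order 2: 3; order 4: 1; order 5: 1; order 10: 3; order 20: 1.
Total: 1 + 3 + 1 + 1 + 3 + 1 = 10.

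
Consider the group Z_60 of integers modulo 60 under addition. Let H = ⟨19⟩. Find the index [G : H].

1

|⟨19⟩| = 60 and |G| = 60.
By Lagrange, [G : H] = |G|/|H| = 60/60 = 1.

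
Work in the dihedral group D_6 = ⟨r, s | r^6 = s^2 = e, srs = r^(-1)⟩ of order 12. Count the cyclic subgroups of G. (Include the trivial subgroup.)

10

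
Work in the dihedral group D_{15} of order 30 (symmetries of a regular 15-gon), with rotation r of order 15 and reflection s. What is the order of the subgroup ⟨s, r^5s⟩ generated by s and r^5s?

|⟨s⟩| = 2 and |⟨r^5s⟩| = 2, so |H| is a multiple of lcm(2, 2) = 2 and divides |G| = 30.
Closing under the operation: H = {e, r^5, r^10, s, r^5s, r^10s}, so |H| = 6.

6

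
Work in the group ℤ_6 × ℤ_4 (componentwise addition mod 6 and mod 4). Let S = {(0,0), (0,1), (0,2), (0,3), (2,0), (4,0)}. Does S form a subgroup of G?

Closure fails: (0,1) + (4,0) = (4,1) ∉ S. So S is not a subgroup.

No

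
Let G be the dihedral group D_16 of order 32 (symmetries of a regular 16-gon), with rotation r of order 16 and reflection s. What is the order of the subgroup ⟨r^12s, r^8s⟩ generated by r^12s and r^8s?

8

|⟨r^12s⟩| = 2 and |⟨r^8s⟩| = 2, so |H| is a multiple of lcm(2, 2) = 2 and divides |G| = 32.
Closing under the operation: H = {e, r^4, r^8, r^12, s, r^4s, r^8s, r^12s}, so |H| = 8.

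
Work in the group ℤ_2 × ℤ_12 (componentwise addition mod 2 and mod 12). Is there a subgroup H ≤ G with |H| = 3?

3 | 24. A subgroup of order 3 is {(0,0), (0,4), (0,8)}.

Yes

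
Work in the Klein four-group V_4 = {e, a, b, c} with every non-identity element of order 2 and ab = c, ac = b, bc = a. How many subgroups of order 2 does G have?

|G| = 4 and 2 | 4, so subgroups of order 2 are possible by Lagrange.
The subgroups of order 2 are: {e, a}; {e, b}; {e, c}.
So G has 3 subgroups of order 2.

3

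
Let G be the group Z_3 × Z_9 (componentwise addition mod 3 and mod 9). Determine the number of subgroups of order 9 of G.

|G| = 27 and 9 | 27, so subgroups of order 9 are possible by Lagrange.
The subgroups of order 9 are: {(0,0), (0,1), (0,2), (0,3), (0,4), (0,5), (0,6), (0,7), (0,8)}; {(0,0), (0,3), (0,6), (1,0), (1,3), (1,6), (2,0), (2,3), (2,6)}; {(0,0), (0,3), (0,6), (1,1), (1,4), (1,7), (2,2), (2,5), (2,8)}; {(0,0), (0,3), (0,6), (1,2), (1,5), (1,8), (2,1), (2,4), (2,7)}.
So G has 4 subgroups of order 9.

4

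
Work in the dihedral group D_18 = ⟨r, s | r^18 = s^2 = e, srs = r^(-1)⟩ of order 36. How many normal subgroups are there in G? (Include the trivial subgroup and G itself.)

G has 45 subgroups. Checking conjugation-invariance by order — order 1: 1/1 normal; order 2: 1/19 normal; order 3: 1/1 normal; order 4: 0/9 normal; order 6: 1/7 normal; order 9: 1/1 normal; order 12: 0/3 normal; order 18: 3/3 normal; order 36: 1/1 normal.
Total normal subgroups: 9.

9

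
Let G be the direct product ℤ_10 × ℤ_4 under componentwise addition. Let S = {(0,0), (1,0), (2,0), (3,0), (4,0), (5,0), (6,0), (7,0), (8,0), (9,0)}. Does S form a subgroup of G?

Yes

|S| = 10 divides |G| = 40, consistent with Lagrange.
S contains the identity, every element's inverse is in S, and S is closed under +: it is a subgroup.
In fact S = ⟨(9,0)⟩.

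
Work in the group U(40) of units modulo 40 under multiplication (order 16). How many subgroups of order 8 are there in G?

7

|G| = 16 and 8 | 16, so subgroups of order 8 are possible by Lagrange.
The subgroups of order 8 are: {1, 7, 9, 11, 13, 19, 23, 37}; {1, 3, 9, 11, 17, 19, 27, 33}; {1, 9, 11, 19, 21, 29, 31, 39}; {1, 9, 13, 17, 21, 29, 33, 37}; … (7 in all).
So G has 7 subgroups of order 8.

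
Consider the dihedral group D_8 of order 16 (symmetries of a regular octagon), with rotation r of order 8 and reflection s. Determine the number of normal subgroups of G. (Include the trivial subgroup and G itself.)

7

G has 19 subgroups. Checking conjugation-invariance by order — order 1: 1/1 normal; order 2: 1/9 normal; order 4: 1/5 normal; order 8: 3/3 normal; order 16: 1/1 normal.
Total normal subgroups: 7.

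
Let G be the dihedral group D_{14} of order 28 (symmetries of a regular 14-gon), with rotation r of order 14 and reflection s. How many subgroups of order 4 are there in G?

|G| = 28 and 4 | 28, so subgroups of order 4 are possible by Lagrange.
The subgroups of order 4 are: {e, r^7, r^3s, r^10s}; {e, r^7, r^4s, r^11s}; {e, r^7, r^5s, r^12s}; {e, r^7, r^6s, r^13s}; … (7 in all).
So G has 7 subgroups of order 4.

7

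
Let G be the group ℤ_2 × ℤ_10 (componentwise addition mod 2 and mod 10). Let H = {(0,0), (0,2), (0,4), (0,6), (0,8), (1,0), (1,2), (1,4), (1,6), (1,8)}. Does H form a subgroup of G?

|H| = 10 divides |G| = 20, consistent with Lagrange.
H contains the identity, every element's inverse is in H, and H is closed under +: it is a subgroup.
In fact H = ⟨(1,2)⟩.

Yes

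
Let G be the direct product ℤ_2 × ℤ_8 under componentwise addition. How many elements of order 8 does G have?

An element (a,b) has order lcm(ord(a), ord(b)); count pairs with lcm equal to 8.
Enumerating gives 8 such elements.

8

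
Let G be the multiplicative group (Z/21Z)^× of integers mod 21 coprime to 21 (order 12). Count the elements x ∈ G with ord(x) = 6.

6

The elements of order 6 are: 2, 5, 10, 11, 17, 19.
That's 6.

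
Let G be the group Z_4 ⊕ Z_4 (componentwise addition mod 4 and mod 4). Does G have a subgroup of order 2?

Yes

2 | 16. A subgroup of order 2 is {(0,0), (0,2)}.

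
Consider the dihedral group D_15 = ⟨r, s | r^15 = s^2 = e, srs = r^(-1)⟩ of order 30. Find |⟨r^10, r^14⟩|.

15

|⟨r^10⟩| = 3 and |⟨r^14⟩| = 15, so |H| is a multiple of lcm(3, 15) = 15 and divides |G| = 30.
Closing under the operation: H = {e, r, r^2, r^3, r^4, r^5, r^6, r^7, r^8, r^9, r^10, r^11, r^12, r^13, r^14}, so |H| = 15.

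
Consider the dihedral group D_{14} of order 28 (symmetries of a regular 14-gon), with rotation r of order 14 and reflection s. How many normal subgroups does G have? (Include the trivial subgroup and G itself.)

7

G has 28 subgroups. Checking conjugation-invariance by order — order 1: 1/1 normal; order 2: 1/15 normal; order 4: 0/7 normal; order 7: 1/1 normal; order 14: 3/3 normal; order 28: 1/1 normal.
Total normal subgroups: 7.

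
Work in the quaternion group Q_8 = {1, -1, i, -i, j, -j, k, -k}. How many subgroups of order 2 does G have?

1

|G| = 8 and 2 | 8, so subgroups of order 2 are possible by Lagrange.
The subgroups of order 2 are: {1, -1}.
So G has 1 subgroup of order 2.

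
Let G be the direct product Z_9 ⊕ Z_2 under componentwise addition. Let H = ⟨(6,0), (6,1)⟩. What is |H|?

6

|⟨(6,0)⟩| = 3 and |⟨(6,1)⟩| = 6, so |H| is a multiple of lcm(3, 6) = 6 and divides |G| = 18.
Closing under the operation: H = {(0,0), (0,1), (3,0), (3,1), (6,0), (6,1)}, so |H| = 6.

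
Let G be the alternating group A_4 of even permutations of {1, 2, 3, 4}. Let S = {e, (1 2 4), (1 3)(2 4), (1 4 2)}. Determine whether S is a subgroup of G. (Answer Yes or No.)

No

Closure fails: (1 2 4) ∘ (1 3)(2 4) = (1 3 2) ∉ S. So S is not a subgroup.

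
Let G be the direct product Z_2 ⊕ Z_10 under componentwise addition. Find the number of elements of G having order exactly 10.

12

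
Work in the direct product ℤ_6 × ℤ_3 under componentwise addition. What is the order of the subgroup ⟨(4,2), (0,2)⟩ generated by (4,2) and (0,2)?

9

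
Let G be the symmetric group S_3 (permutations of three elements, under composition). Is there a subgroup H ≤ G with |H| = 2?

Yes

2 | 6. A subgroup of order 2 is {e, (1 2)}.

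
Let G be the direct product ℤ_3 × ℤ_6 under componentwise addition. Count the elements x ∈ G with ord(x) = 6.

An element (a,b) has order lcm(ord(a), ord(b)); count pairs with lcm equal to 6.
Enumerating gives 8 such elements.

8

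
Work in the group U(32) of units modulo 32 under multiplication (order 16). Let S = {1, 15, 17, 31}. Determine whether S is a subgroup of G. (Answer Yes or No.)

|S| = 4 divides |G| = 16, consistent with Lagrange.
S contains the identity, every element's inverse is in S, and S is closed under ·: it is a subgroup.

Yes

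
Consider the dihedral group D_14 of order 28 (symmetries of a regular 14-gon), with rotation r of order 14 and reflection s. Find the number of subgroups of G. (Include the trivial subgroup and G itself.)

28

|G| = 28, so by Lagrange every subgroup order divides 28. Divisors: 1, 2, 4, 7, 14, 28.
Subgroups by order — order 1: 1; order 2: 15; order 4: 7; order 7: 1; order 14: 3; order 28: 1.
Total: 1 + 15 + 7 + 1 + 3 + 1 = 28.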